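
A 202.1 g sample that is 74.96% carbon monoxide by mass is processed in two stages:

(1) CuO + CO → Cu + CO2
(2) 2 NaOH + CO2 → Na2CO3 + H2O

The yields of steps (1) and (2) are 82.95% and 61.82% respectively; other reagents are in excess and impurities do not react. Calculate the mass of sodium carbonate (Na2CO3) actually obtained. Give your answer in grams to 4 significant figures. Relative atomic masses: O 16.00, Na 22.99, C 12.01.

294.0 g

Pure CO = 202.1 × 0.7496 = 151.49 g.
M(CO) = 12.01 + 16.00 = 28.01 g/mol.
M(Na2CO3) = 2(22.99) + 12.01 + 3(16.00) = 105.99 g/mol.
n(CO) = 151.49 / 28.01 = 5.4086 mol.
Step 1 (CO:CO2 = 1:1): theoretical n(CO2) = 5.4086 mol; at 82.95% yield, n(CO2) = 4.4864 mol.
Step 2 (CO2:Na2CO3 = 1:1): theoretical n(Na2CO3) = 4.4864 mol, so theoretical mass = 4.4864 × 105.99 = 475.51 g.
At 61.82% yield, actual mass of Na2CO3 = 475.51 × 0.6182 = 293.96 g.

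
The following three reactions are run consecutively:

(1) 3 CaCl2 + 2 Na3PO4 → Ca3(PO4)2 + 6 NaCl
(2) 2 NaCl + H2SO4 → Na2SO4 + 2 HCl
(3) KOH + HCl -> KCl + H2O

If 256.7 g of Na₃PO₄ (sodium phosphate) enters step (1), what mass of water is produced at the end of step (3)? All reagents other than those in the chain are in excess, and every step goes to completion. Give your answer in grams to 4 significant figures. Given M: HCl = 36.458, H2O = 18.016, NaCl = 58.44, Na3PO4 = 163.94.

84.63 g

n(Na3PO4) = 256.7 / 163.94 = 1.5658 mol.
Reaction (1): Na3PO4→NaCl ratio 2:6 ⇒ n(NaCl) = 4.6975 mol.
Reaction (2): NaCl→HCl ratio 2:2 ⇒ n(HCl) = 4.6975 mol.
Reaction (3): HCl→H2O ratio 1:1 ⇒ n(H2O) = 4.6975 mol.
Mass of H2O = 4.6975 × 18.016 = 84.629 g.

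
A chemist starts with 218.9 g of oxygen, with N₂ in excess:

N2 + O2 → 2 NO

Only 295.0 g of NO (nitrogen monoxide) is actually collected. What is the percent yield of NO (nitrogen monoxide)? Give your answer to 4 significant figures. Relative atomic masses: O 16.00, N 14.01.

71.85 %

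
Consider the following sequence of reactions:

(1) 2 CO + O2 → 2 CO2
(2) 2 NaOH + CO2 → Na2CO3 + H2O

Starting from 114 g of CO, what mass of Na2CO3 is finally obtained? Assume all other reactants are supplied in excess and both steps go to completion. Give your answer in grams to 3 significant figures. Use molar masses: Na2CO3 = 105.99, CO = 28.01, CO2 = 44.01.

431 g

n(CO) = 114.0 / 28.01 = 4.070 mol.
Step 1 gives a 2:2 ratio of CO to CO2, so n(CO2) = 4.070 mol.
In step 2 the CO2:Na2CO3 ratio is 1:1, so n(Na2CO3) = 4.070 mol.
Mass of Na2CO3 = 4.070 × 105.99 = 431.4 g.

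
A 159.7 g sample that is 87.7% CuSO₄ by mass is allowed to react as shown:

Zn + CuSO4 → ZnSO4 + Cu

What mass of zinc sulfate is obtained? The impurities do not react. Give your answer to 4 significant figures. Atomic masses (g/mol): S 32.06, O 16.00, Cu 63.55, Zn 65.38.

Mass of pure CuSO4 = 159.7 g × 0.877 = 140.06 g.
M(CuSO4) = 63.55 + 32.06 + 4(16.00) = 159.61 g/mol.
M(ZnSO4) = 65.38 + 32.06 + 4(16.00) = 161.44 g/mol.
n(CuSO4) = 140.06 g / 159.61 g/mol = 0.87749 mol.
From the equation the CuSO4:ZnSO4 mole ratio is 1:1, so n(ZnSO4) = 0.87749 × 1/1 = 0.87749 mol.
Mass of ZnSO4 = 0.87749 mol × 161.44 g/mol = 141.66 g.

141.7 g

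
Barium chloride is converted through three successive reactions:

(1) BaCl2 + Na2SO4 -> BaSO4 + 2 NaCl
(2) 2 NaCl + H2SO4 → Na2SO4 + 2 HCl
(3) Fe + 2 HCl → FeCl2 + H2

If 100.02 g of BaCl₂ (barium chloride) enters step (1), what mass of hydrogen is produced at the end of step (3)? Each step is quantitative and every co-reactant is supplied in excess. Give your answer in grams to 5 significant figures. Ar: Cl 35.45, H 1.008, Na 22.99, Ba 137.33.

0.96835 g

M(BaCl2) = 137.33 + 2(35.45) = 208.23 g/mol.
M(H2) = 2(1.008) = 2.016 g/mol.
n(BaCl2) = 100.02 / 208.23 = 0.480334 mol.
Reaction (1): BaCl2→NaCl ratio 1:2 ⇒ n(NaCl) = 0.960668 mol.
Reaction (2): NaCl→HCl ratio 2:2 ⇒ n(HCl) = 0.960668 mol.
Reaction (3): HCl→H2 ratio 2:1 ⇒ n(H2) = 0.480334 mol.
Mass of H2 = 0.480334 × 2.016 = 0.968354 g.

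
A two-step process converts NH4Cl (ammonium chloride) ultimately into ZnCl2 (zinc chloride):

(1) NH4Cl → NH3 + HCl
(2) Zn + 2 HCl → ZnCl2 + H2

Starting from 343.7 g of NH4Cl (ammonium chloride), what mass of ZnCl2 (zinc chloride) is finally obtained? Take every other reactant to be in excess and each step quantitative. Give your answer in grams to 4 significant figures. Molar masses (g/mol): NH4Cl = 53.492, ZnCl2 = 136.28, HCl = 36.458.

437.8 g

n(NH4Cl) = 343.70 / 53.492 = 6.4253 mol.
Step 1 gives a 1:1 ratio of NH4Cl to HCl, so n(HCl) = 6.4253 mol.
In step 2 the HCl:ZnCl2 ratio is 2:1, so n(ZnCl2) = 3.2126 mol.
Mass of ZnCl2 = 3.2126 × 136.28 = 437.82 g.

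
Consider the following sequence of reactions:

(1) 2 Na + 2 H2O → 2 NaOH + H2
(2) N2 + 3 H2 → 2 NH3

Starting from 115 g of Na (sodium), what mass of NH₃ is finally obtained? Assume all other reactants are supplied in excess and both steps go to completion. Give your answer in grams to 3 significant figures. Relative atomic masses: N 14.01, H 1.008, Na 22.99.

28.4 g

M(Na) = 22.99 g/mol.
M(NH3) = 14.01 + 3(1.008) = 17.034 g/mol.
n(Na) = 115.0 / 22.99 = 5.002 mol.
Step 1 gives a 2:1 ratio of Na to H2, so n(H2) = 2.501 mol.
In step 2 the H2:NH3 ratio is 3:2, so n(NH3) = 1.667 mol.
Mass of NH3 = 1.667 × 17.034 = 28.40 g.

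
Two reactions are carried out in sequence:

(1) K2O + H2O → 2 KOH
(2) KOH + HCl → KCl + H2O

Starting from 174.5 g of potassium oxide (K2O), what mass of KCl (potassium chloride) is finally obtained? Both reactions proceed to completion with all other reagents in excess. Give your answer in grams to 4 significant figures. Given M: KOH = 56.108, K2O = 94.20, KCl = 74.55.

n(K2O) = 174.50 / 94.20 = 1.8524 mol.
Step 1 gives a 1:2 ratio of K2O to KOH, so n(KOH) = 3.7049 mol.
In step 2 the KOH:KCl ratio is 1:1, so n(KCl) = 3.7049 mol.
Mass of KCl = 3.7049 × 74.55 = 276.20 g.

276.2 g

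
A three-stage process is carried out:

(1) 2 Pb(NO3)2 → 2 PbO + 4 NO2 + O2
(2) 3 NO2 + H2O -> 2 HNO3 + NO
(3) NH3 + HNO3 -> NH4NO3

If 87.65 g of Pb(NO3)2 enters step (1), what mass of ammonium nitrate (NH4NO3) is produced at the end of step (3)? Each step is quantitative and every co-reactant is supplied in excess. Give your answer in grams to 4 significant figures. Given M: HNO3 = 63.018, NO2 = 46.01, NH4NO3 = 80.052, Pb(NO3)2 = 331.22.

n(Pb(NO3)2) = 87.65 / 331.22 = 0.26463 mol.
Reaction (1): Pb(NO3)2→NO2 ratio 2:4 ⇒ n(NO2) = 0.52926 mol.
Reaction (2): NO2→HNO3 ratio 3:2 ⇒ n(HNO3) = 0.35284 mol.
Reaction (3): HNO3→NH4NO3 ratio 1:1 ⇒ n(NH4NO3) = 0.35284 mol.
Mass of NH4NO3 = 0.35284 × 80.052 = 28.245 g.

28.25 g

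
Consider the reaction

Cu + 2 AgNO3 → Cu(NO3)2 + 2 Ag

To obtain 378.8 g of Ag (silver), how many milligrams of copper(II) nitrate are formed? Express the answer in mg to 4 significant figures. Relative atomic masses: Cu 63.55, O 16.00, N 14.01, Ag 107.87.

M(Ag) = 107.87 g/mol.
M(Cu(NO3)2) = 63.55 + 2(14.01) + 6(16.00) = 187.57 g/mol.
n(Ag) = 378.80 g / 107.87 g/mol = 3.5116 mol.
From the equation the Ag:Cu(NO3)2 mole ratio is 2:1, so n(Cu(NO3)2) = 3.5116 × 1/2 = 1.7558 mol.
Mass of Cu(NO3)2 = 1.7558 mol × 187.57 g/mol = 329.34 g.
Converting to mg: 329.34 g = 329300 mg.

329300 mg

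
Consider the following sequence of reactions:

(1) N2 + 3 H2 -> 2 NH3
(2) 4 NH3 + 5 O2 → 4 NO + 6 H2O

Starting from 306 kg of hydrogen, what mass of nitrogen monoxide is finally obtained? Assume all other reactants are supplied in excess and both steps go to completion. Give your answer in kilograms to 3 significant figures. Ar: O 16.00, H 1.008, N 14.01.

3040 kg

M(H2) = 2(1.008) = 2.016 g/mol.
M(NO) = 14.01 + 16.00 = 30.01 g/mol.
306 kg = 306000 g.
n(H2) = 306000 / 2.016 = 151800 mol.
Step 1 gives a 3:2 ratio of H2 to NH3, so n(NH3) = 101200 mol.
In step 2 the NH3:NO ratio is 4:4, so n(NO) = 101200 mol.
Mass of NO = 101200 × 30.01 = 3.037 × 10^6 g = 3040 kg.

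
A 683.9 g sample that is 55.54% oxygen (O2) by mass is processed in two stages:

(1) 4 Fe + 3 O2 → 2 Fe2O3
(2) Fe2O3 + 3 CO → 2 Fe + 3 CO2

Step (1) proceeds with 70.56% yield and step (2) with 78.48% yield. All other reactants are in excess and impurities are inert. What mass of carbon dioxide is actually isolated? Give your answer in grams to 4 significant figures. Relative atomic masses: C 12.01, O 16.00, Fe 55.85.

578.6 g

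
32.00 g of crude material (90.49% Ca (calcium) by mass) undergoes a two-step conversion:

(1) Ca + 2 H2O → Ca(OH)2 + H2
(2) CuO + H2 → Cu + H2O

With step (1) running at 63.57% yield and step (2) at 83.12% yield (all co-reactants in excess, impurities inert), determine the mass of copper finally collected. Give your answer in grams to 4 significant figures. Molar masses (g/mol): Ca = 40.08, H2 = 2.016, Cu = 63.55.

24.26 g

Pure Ca = 32.00 × 0.9049 = 28.957 g.
n(Ca) = 28.957 / 40.08 = 0.72248 mol.
Step 1 (Ca:H2 = 1:1): theoretical n(H2) = 0.72248 mol; at 63.57% yield, n(H2) = 0.45928 mol.
Step 2 (H2:Cu = 1:1): theoretical n(Cu) = 0.45928 mol, so theoretical mass = 0.45928 × 63.55 = 29.187 g.
At 83.12% yield, actual mass of Cu = 29.187 × 0.8312 = 24.260 g.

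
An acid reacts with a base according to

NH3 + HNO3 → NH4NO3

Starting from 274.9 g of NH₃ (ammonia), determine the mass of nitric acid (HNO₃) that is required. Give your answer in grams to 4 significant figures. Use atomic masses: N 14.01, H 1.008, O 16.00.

1017 g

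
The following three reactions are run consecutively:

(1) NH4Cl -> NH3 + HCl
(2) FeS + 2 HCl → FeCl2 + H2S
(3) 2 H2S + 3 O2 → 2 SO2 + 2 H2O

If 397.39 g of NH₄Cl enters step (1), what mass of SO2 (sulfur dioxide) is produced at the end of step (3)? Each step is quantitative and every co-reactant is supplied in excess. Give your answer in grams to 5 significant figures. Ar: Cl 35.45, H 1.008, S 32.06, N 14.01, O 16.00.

237.95 g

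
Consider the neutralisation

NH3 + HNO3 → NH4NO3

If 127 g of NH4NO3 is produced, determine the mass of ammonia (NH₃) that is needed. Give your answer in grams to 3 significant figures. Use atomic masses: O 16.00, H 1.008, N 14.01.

M(NH4NO3) = 2(14.01) + 4(1.008) + 3(16.00) = 80.052 g/mol.
M(NH3) = 14.01 + 3(1.008) = 17.034 g/mol.
n(NH4NO3) = 127.0 g / 80.052 g/mol = 1.586 mol.
From the equation the NH4NO3:NH3 mole ratio is 1:1, so n(NH3) = 1.586 × 1/1 = 1.586 mol.
Mass of NH3 = 1.586 mol × 17.034 g/mol = 27.02 g.

27.0 g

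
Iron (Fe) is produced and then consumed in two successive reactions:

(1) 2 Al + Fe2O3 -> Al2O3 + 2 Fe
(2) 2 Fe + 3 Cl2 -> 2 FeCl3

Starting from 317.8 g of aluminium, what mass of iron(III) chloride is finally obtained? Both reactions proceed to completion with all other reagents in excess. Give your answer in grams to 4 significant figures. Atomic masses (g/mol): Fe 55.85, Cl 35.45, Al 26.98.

1911 g

M(Al) = 26.98 g/mol.
M(FeCl3) = 55.85 + 3(35.45) = 162.20 g/mol.
n(Al) = 317.80 / 26.98 = 11.779 mol.
Step 1 gives a 2:2 ratio of Al to Fe, so n(Fe) = 11.779 mol.
In step 2 the Fe:FeCl3 ratio is 2:2, so n(FeCl3) = 11.779 mol.
Mass of FeCl3 = 11.779 × 162.20 = 1910.6 g.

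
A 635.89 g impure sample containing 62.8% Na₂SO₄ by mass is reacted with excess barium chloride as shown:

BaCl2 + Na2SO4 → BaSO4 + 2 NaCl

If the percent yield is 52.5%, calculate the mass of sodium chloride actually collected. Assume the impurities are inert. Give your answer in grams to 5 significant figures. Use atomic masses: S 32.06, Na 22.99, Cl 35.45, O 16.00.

Pure Na2SO4 available = 635.89 g × 0.628 = 399.339 g.
M(Na2SO4) = 2(22.99) + 32.06 + 4(16.00) = 142.04 g/mol.
M(NaCl) = 22.99 + 35.45 = 58.44 g/mol.
n(Na2SO4) = 399.339 g / 142.04 g/mol = 2.81145 mol.
From the equation the Na2SO4:NaCl mole ratio is 1:2, so n(NaCl) = 2.81145 × 2/1 = 5.62291 mol.
Mass of NaCl = 5.62291 mol × 58.44 g/mol = 328.603 g.
Actual mass collected = 328.603 g × 0.525 = 172.516 g.

172.52 g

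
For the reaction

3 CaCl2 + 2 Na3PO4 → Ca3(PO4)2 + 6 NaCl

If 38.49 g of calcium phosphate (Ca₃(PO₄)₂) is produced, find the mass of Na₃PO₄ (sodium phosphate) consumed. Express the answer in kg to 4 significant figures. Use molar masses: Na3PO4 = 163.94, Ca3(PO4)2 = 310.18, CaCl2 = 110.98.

n(Ca3(PO4)2) = 38.490 g / 310.18 g/mol = 0.12409 mol.
From the equation the Ca3(PO4)2:Na3PO4 mole ratio is 1:2, so n(Na3PO4) = 0.12409 × 2/1 = 0.24818 mol.
Mass of Na3PO4 = 0.24818 mol × 163.94 g/mol = 40.686 g.
Converting to kg: 40.686 g = 0.04069 kg.

0.04069 kg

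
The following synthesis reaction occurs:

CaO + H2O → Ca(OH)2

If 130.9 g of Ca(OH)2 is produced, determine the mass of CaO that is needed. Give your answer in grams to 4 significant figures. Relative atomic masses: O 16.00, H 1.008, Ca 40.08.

M(Ca(OH)2) = 40.08 + 2(16.00) + 2(1.008) = 74.096 g/mol.
M(CaO) = 40.08 + 16.00 = 56.08 g/mol.
n(Ca(OH)2) = 130.90 g / 74.096 g/mol = 1.7666 mol.
From the equation the Ca(OH)2:CaO mole ratio is 1:1, so n(CaO) = 1.7666 × 1/1 = 1.7666 mol.
Mass of CaO = 1.7666 mol × 56.08 g/mol = 99.072 g.

99.07 g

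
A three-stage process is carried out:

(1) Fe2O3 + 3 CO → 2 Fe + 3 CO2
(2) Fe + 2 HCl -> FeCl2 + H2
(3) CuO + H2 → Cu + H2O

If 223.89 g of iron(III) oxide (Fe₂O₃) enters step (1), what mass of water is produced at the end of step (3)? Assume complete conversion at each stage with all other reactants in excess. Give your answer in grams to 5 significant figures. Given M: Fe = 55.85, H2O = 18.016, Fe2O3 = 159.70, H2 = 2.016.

n(Fe2O3) = 223.89 / 159.70 = 1.40194 mol.
Reaction (1): Fe2O3→Fe ratio 1:2 ⇒ n(Fe) = 2.80388 mol.
Reaction (2): Fe→H2 ratio 1:1 ⇒ n(H2) = 2.80388 mol.
Reaction (3): H2→H2O ratio 1:1 ⇒ n(H2O) = 2.80388 mol.
Mass of H2O = 2.80388 × 18.016 = 50.5147 g.

50.515 g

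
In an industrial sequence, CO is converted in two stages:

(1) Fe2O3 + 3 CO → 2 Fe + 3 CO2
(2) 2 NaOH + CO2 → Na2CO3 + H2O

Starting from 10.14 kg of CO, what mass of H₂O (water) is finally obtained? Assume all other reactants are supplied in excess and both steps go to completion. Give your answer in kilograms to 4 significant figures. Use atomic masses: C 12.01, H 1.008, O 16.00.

6.522 kg

M(CO) = 12.01 + 16.00 = 28.01 g/mol.
M(H2O) = 2(1.008) + 16.00 = 18.016 g/mol.
10.14 kg = 10140 g.
n(CO) = 10140 / 28.01 = 362.01 mol.
Step 1 gives a 3:3 ratio of CO to CO2, so n(CO2) = 362.01 mol.
In step 2 the CO2:H2O ratio is 1:1, so n(H2O) = 362.01 mol.
Mass of H2O = 362.01 × 18.016 = 6522.0 g = 6.522 kg.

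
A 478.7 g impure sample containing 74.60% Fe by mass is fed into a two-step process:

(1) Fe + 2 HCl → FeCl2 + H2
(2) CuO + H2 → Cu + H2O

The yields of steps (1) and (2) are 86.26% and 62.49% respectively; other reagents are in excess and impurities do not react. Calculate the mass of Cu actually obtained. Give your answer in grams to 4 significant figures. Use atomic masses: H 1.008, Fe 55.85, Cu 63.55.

219.0 g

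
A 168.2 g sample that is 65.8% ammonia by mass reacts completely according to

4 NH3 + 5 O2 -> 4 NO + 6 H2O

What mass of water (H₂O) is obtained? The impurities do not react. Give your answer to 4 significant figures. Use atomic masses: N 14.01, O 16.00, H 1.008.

Mass of pure NH3 = 168.2 g × 0.658 = 110.68 g.
M(NH3) = 14.01 + 3(1.008) = 17.034 g/mol.
M(H2O) = 2(1.008) + 16.00 = 18.016 g/mol.
n(NH3) = 110.68 g / 17.034 g/mol = 6.4973 mol.
From the equation the NH3:H2O mole ratio is 4:6, so n(H2O) = 6.4973 × 6/4 = 9.7460 mol.
Mass of H2O = 9.7460 mol × 18.016 g/mol = 175.58 g.

175.6 g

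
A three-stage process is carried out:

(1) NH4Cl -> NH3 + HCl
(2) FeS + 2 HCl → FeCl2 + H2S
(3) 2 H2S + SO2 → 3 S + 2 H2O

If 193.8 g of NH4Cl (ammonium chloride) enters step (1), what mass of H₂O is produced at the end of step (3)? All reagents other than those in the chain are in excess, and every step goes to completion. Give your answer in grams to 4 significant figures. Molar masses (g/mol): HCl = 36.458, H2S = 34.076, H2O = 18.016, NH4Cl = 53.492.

32.64 g

n(NH4Cl) = 193.8 / 53.492 = 3.6230 mol.
Reaction (1): NH4Cl→HCl ratio 1:1 ⇒ n(HCl) = 3.6230 mol.
Reaction (2): HCl→H2S ratio 2:1 ⇒ n(H2S) = 1.8115 mol.
Reaction (3): H2S→H2O ratio 2:2 ⇒ n(H2O) = 1.8115 mol.
Mass of H2O = 1.8115 × 18.016 = 32.636 g.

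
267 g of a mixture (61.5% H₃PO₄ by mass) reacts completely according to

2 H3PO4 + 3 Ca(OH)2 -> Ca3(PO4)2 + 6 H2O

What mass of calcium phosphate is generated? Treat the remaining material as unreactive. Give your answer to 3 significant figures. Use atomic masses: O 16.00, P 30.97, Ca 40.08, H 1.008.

Mass of pure H3PO4 = 267 g × 0.615 = 164.2 g.
M(H3PO4) = 3(1.008) + 30.97 + 4(16.00) = 97.994 g/mol.
M(Ca3(PO4)2) = 3(40.08) + 2(30.97) + 8(16.00) = 310.18 g/mol.
n(H3PO4) = 164.2 g / 97.994 g/mol = 1.676 mol.
From the equation the H3PO4:Ca3(PO4)2 mole ratio is 2:1, so n(Ca3(PO4)2) = 1.676 × 1/2 = 0.8378 mol.
Mass of Ca3(PO4)2 = 0.8378 mol × 310.18 g/mol = 259.9 g.

260 g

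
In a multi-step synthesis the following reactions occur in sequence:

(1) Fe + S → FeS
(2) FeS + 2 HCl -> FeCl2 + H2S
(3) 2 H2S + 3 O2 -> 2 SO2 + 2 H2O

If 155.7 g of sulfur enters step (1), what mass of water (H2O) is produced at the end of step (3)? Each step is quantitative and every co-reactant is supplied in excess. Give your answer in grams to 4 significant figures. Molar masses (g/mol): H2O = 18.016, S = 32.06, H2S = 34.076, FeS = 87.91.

87.50 g

n(S) = 155.7 / 32.06 = 4.8565 mol.
Reaction (1): S→FeS ratio 1:1 ⇒ n(FeS) = 4.8565 mol.
Reaction (2): FeS→H2S ratio 1:1 ⇒ n(H2S) = 4.8565 mol.
Reaction (3): H2S→H2O ratio 2:2 ⇒ n(H2O) = 4.8565 mol.
Mass of H2O = 4.8565 × 18.016 = 87.495 g.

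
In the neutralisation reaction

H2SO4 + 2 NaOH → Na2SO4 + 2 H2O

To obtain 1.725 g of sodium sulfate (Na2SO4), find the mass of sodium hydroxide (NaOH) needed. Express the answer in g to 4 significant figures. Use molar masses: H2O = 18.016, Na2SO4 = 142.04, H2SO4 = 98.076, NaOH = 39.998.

0.9715 g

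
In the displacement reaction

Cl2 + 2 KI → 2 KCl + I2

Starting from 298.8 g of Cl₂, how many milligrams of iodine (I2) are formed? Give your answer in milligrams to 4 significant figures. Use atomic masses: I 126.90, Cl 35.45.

1070000 mg

M(Cl2) = 2(35.45) = 70.90 g/mol.
M(I2) = 2(126.90) = 253.80 g/mol.
n(Cl2) = 298.80 g / 70.90 g/mol = 4.2144 mol.
From the equation the Cl2:I2 mole ratio is 1:1, so n(I2) = 4.2144 × 1/1 = 4.2144 mol.
Mass of I2 = 4.2144 mol × 253.80 g/mol = 1069.6 g.
Converting to mg: 1069.6 g = 1070000 mg.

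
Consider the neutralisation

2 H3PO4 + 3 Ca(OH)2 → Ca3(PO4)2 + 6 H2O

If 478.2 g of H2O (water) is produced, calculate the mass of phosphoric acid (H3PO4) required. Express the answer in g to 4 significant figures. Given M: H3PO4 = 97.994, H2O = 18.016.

867.0 g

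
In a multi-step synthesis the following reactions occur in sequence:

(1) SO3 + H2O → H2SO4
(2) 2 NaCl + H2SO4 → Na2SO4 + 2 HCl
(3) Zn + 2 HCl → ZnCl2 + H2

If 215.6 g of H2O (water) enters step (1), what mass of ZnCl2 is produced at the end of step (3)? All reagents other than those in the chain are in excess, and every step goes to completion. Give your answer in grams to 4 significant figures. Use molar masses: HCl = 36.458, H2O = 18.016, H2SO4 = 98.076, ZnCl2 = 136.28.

1631 g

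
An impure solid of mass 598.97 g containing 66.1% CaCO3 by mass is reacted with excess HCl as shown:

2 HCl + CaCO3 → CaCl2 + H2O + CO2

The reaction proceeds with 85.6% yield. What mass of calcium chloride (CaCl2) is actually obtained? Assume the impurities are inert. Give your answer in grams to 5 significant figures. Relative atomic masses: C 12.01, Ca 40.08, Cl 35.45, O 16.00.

375.78 g

Pure CaCO3 available = 598.97 g × 0.661 = 395.919 g.
M(CaCO3) = 40.08 + 12.01 + 3(16.00) = 100.09 g/mol.
M(CaCl2) = 40.08 + 2(35.45) = 110.98 g/mol.
n(CaCO3) = 395.919 g / 100.09 g/mol = 3.95563 mol.
From the equation the CaCO3:CaCl2 mole ratio is 1:1, so n(CaCl2) = 3.95563 × 1/1 = 3.95563 mol.
Mass of CaCl2 = 3.95563 mol × 110.98 g/mol = 438.996 g.
Actual mass collected = 438.996 g × 0.856 = 375.781 g.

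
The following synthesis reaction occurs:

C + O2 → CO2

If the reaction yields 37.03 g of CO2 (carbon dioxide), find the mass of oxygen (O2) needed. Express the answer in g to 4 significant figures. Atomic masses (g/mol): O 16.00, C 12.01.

M(CO2) = 12.01 + 2(16.00) = 44.01 g/mol.
M(O2) = 2(16.00) = 32.00 g/mol.
n(CO2) = 37.030 g / 44.01 g/mol = 0.84140 mol.
From the equation the CO2:O2 mole ratio is 1:1, so n(O2) = 0.84140 × 1/1 = 0.84140 mol.
Mass of O2 = 0.84140 mol × 32.00 g/mol = 26.925 g.

26.92 g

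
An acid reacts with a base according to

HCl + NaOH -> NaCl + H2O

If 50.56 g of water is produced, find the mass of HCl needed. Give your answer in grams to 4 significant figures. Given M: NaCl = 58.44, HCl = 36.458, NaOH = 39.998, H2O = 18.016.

102.3 g

n(H2O) = 50.560 g / 18.016 g/mol = 2.8064 mol.
From the equation the H2O:HCl mole ratio is 1:1, so n(HCl) = 2.8064 × 1/1 = 2.8064 mol.
Mass of HCl = 2.8064 mol × 36.458 g/mol = 102.32 g.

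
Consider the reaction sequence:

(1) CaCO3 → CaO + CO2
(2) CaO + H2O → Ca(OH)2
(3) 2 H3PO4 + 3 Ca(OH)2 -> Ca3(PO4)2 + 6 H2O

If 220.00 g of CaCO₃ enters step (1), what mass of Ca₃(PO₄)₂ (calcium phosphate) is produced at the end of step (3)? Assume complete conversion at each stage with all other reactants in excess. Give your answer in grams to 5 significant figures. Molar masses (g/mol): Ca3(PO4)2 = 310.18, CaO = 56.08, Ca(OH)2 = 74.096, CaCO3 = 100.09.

n(CaCO3) = 220.00 / 100.09 = 2.19802 mol.
Reaction (1): CaCO3→CaO ratio 1:1 ⇒ n(CaO) = 2.19802 mol.
Reaction (2): CaO→Ca(OH)2 ratio 1:1 ⇒ n(Ca(OH)2) = 2.19802 mol.
Reaction (3): Ca(OH)2→Ca3(PO4)2 ratio 3:1 ⇒ n(Ca3(PO4)2) = 0.732674 mol.
Mass of Ca3(PO4)2 = 0.732674 × 310.18 = 227.261 g.

227.26 g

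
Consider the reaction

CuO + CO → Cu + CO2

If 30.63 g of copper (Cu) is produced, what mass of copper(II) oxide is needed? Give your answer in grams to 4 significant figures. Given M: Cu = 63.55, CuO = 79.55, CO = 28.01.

n(Cu) = 30.630 g / 63.55 g/mol = 0.48198 mol.
From the equation the Cu:CuO mole ratio is 1:1, so n(CuO) = 0.48198 × 1/1 = 0.48198 mol.
Mass of CuO = 0.48198 mol × 79.55 g/mol = 38.342 g.

38.34 g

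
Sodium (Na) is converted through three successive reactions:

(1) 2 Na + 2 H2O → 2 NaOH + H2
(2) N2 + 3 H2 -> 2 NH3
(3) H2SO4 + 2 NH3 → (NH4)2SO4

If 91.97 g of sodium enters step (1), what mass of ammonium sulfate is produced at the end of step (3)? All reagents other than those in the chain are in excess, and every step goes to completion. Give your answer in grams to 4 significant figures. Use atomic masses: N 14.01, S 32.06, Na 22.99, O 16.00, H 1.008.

M(Na) = 22.99 g/mol.
M((NH4)2SO4) = 2(14.01) + 8(1.008) + 32.06 + 4(16.00) = 132.144 g/mol.
n(Na) = 91.97 / 22.99 = 4.0004 mol.
Reaction (1): Na→H2 ratio 2:1 ⇒ n(H2) = 2.0002 mol.
Reaction (2): H2→NH3 ratio 3:2 ⇒ n(NH3) = 1.3335 mol.
Reaction (3): NH3→(NH4)2SO4 ratio 2:1 ⇒ n((NH4)2SO4) = 0.66674 mol.
Mass of (NH4)2SO4 = 0.66674 × 132.144 = 88.106 g.

88.11 g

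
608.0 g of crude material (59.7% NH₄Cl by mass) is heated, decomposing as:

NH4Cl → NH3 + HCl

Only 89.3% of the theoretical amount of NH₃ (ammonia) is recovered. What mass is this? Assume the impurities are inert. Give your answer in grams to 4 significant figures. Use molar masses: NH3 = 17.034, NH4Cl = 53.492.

103.2 g

Pure NH4Cl available = 608.0 g × 0.597 = 362.98 g.
n(NH4Cl) = 362.98 g / 53.492 g/mol = 6.7856 mol.
From the equation the NH4Cl:NH3 mole ratio is 1:1, so n(NH3) = 6.7856 × 1/1 = 6.7856 mol.
Mass of NH3 = 6.7856 mol × 17.034 g/mol = 115.59 g.
Actual mass collected = 115.59 g × 0.893 = 103.22 g.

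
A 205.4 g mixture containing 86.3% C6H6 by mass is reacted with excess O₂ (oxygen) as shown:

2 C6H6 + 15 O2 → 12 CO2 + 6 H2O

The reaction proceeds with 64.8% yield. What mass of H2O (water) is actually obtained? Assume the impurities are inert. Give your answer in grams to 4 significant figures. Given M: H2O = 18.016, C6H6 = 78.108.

Pure C6H6 available = 205.4 g × 0.863 = 177.26 g.
n(C6H6) = 177.26 g / 78.108 g/mol = 2.2694 mol.
From the equation the C6H6:H2O mole ratio is 2:6, so n(H2O) = 2.2694 × 6/2 = 6.8083 mol.
Mass of H2O = 6.8083 mol × 18.016 g/mol = 122.66 g.
Actual mass collected = 122.66 g × 0.648 = 79.482 g.

79.48 g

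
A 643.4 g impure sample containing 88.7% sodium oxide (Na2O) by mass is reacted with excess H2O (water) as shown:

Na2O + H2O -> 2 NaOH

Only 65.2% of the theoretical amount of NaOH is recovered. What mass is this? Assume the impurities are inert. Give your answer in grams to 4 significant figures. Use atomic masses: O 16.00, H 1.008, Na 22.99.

480.3 g

Pure Na2O available = 643.4 g × 0.887 = 570.70 g.
M(Na2O) = 2(22.99) + 16.00 = 61.98 g/mol.
M(NaOH) = 22.99 + 16.00 + 1.008 = 39.998 g/mol.
n(Na2O) = 570.70 g / 61.98 g/mol = 9.2077 mol.
From the equation the Na2O:NaOH mole ratio is 1:2, so n(NaOH) = 9.2077 × 2/1 = 18.415 mol.
Mass of NaOH = 18.415 mol × 39.998 g/mol = 736.58 g.
Actual mass collected = 736.58 g × 0.652 = 480.25 g.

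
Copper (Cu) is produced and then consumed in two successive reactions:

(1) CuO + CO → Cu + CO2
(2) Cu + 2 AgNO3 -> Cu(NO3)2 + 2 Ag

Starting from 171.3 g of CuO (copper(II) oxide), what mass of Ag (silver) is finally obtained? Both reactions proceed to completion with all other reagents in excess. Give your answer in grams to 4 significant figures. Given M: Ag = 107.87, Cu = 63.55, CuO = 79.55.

464.6 g

n(CuO) = 171.30 / 79.55 = 2.1534 mol.
Step 1 gives a 1:1 ratio of CuO to Cu, so n(Cu) = 2.1534 mol.
In step 2 the Cu:Ag ratio is 1:2, so n(Ag) = 4.3067 mol.
Mass of Ag = 4.3067 × 107.87 = 464.57 g.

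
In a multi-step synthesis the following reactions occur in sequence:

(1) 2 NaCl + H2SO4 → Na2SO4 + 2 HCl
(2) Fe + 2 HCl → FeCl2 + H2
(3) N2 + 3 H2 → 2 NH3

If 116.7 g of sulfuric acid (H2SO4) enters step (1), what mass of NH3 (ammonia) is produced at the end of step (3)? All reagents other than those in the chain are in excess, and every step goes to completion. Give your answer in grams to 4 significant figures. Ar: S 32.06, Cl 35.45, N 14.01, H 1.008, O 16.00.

M(H2SO4) = 2(1.008) + 32.06 + 4(16.00) = 98.076 g/mol.
M(NH3) = 14.01 + 3(1.008) = 17.034 g/mol.
n(H2SO4) = 116.7 / 98.076 = 1.1899 mol.
Reaction (1): H2SO4→HCl ratio 1:2 ⇒ n(HCl) = 2.3798 mol.
Reaction (2): HCl→H2 ratio 2:1 ⇒ n(H2) = 1.1899 mol.
Reaction (3): H2→NH3 ratio 3:2 ⇒ n(NH3) = 0.79326 mol.
Mass of NH3 = 0.79326 × 17.034 = 13.512 g.

13.51 g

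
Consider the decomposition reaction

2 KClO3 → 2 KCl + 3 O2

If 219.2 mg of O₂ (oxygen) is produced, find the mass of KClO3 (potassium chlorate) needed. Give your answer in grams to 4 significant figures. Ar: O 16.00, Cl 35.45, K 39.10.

M(O2) = 2(16.00) = 32.00 g/mol.
M(KClO3) = 39.10 + 35.45 + 3(16.00) = 122.55 g/mol.
Convert: 219.2 mg = 0.21920 g.
n(O2) = 0.21920 g / 32.00 g/mol = 0.0068500 mol.
From the equation the O2:KClO3 mole ratio is 3:2, so n(KClO3) = 0.0068500 × 2/3 = 0.0045667 mol.
Mass of KClO3 = 0.0045667 mol × 122.55 g/mol = 0.55965 g.

0.5596 g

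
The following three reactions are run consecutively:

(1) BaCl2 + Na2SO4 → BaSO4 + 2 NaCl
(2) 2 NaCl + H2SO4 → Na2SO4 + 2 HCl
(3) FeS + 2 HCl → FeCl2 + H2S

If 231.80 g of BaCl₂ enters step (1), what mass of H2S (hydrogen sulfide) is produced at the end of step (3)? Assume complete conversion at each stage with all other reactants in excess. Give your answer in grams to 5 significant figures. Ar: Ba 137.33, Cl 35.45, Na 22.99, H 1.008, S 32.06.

M(BaCl2) = 137.33 + 2(35.45) = 208.23 g/mol.
M(H2S) = 2(1.008) + 32.06 = 34.076 g/mol.
n(BaCl2) = 231.80 / 208.23 = 1.11319 mol.
Reaction (1): BaCl2→NaCl ratio 1:2 ⇒ n(NaCl) = 2.22638 mol.
Reaction (2): NaCl→HCl ratio 2:2 ⇒ n(HCl) = 2.22638 mol.
Reaction (3): HCl→H2S ratio 2:1 ⇒ n(H2S) = 1.11319 mol.
Mass of H2S = 1.11319 × 34.076 = 37.9331 g.

37.933 g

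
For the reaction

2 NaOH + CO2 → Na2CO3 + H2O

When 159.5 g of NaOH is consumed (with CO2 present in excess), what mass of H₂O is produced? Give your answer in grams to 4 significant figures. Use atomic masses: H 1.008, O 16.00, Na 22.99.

M(NaOH) = 22.99 + 16.00 + 1.008 = 39.998 g/mol.
M(H2O) = 2(1.008) + 16.00 = 18.016 g/mol.
n(NaOH) = 159.50 g / 39.998 g/mol = 3.9877 mol.
From the equation the NaOH:H2O mole ratio is 2:1, so n(H2O) = 3.9877 × 1/2 = 1.9938 mol.
Mass of H2O = 1.9938 mol × 18.016 g/mol = 35.921 g.

35.92 g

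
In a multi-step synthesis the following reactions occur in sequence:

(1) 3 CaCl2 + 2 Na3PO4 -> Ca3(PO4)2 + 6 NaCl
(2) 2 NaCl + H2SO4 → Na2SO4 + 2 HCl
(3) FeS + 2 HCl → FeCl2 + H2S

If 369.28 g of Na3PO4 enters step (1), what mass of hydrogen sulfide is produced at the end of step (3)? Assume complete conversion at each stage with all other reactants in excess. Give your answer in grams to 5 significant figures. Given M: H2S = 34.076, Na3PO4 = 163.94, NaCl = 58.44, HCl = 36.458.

115.14 g

n(Na3PO4) = 369.28 / 163.94 = 2.25253 mol.
Reaction (1): Na3PO4→NaCl ratio 2:6 ⇒ n(NaCl) = 6.75759 mol.
Reaction (2): NaCl→HCl ratio 2:2 ⇒ n(HCl) = 6.75759 mol.
Reaction (3): HCl→H2S ratio 2:1 ⇒ n(H2S) = 3.37880 mol.
Mass of H2S = 3.37880 × 34.076 = 115.136 g.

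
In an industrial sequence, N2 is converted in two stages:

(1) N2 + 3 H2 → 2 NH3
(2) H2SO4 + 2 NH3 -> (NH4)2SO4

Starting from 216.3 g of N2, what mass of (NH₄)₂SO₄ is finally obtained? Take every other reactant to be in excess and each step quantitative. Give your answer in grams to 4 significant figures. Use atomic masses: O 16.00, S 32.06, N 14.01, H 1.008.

M(N2) = 2(14.01) = 28.02 g/mol.
M((NH4)2SO4) = 2(14.01) + 8(1.008) + 32.06 + 4(16.00) = 132.144 g/mol.
n(N2) = 216.30 / 28.02 = 7.7195 mol.
Step 1 gives a 1:2 ratio of N2 to NH3, so n(NH3) = 15.439 mol.
In step 2 the NH3:(NH4)2SO4 ratio is 2:1, so n((NH4)2SO4) = 7.7195 mol.
Mass of (NH4)2SO4 = 7.7195 × 132.144 = 1020.1 g.

1020 g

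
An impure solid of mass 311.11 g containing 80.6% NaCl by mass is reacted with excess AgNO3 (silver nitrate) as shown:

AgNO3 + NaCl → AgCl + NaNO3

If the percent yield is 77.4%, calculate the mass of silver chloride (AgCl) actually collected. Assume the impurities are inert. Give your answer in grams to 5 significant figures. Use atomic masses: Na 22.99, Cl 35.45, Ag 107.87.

475.98 g

Pure NaCl available = 311.11 g × 0.806 = 250.755 g.
M(NaCl) = 22.99 + 35.45 = 58.44 g/mol.
M(AgCl) = 107.87 + 35.45 = 143.32 g/mol.
n(NaCl) = 250.755 g / 58.44 g/mol = 4.29081 mol.
From the equation the NaCl:AgCl mole ratio is 1:1, so n(AgCl) = 4.29081 × 1/1 = 4.29081 mol.
Mass of AgCl = 4.29081 mol × 143.32 g/mol = 614.958 g.
Actual mass collected = 614.958 g × 0.774 = 475.978 g.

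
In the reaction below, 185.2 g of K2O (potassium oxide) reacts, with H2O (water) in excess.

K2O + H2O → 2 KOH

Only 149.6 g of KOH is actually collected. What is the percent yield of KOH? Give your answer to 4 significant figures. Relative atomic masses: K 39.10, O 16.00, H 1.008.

M(K2O) = 2(39.10) + 16.00 = 94.20 g/mol.
M(KOH) = 39.10 + 16.00 + 1.008 = 56.108 g/mol.
n(K2O) = 185.20 g / 94.20 g/mol = 1.9660 mol.
From the equation the K2O:KOH mole ratio is 1:2, so n(KOH) = 1.9660 × 2/1 = 3.9321 mol.
Mass of KOH = 3.9321 mol × 56.108 g/mol = 220.62 g.
This is the theoretical yield. Percent yield = 149.6 g / 220.62 g × 100% = 67.809%.

67.81 %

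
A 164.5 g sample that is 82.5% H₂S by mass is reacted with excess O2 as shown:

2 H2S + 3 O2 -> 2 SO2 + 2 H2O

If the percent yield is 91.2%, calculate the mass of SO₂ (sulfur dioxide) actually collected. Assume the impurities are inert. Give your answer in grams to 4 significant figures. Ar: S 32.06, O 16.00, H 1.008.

232.7 g

Pure H2S available = 164.5 g × 0.825 = 135.71 g.
M(H2S) = 2(1.008) + 32.06 = 34.076 g/mol.
M(SO2) = 32.06 + 2(16.00) = 64.06 g/mol.
n(H2S) = 135.71 g / 34.076 g/mol = 3.9826 mol.
From the equation the H2S:SO2 mole ratio is 2:2, so n(SO2) = 3.9826 × 2/2 = 3.9826 mol.
Mass of SO2 = 3.9826 mol × 64.06 g/mol = 255.13 g.
Actual mass collected = 255.13 g × 0.912 = 232.68 g.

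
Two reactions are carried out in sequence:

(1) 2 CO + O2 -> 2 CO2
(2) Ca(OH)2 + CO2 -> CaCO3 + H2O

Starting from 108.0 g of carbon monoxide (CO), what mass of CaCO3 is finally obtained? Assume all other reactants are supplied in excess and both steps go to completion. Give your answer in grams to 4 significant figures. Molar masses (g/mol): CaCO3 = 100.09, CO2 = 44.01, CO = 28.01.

385.9 g

n(CO) = 108.00 / 28.01 = 3.8558 mol.
Step 1 gives a 2:2 ratio of CO to CO2, so n(CO2) = 3.8558 mol.
In step 2 the CO2:CaCO3 ratio is 1:1, so n(CaCO3) = 3.8558 mol.
Mass of CaCO3 = 3.8558 × 100.09 = 385.92 g.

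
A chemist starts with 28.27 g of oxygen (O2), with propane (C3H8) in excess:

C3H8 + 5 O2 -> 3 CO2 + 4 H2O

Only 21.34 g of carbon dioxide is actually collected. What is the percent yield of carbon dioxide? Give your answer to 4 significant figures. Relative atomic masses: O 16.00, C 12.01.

M(O2) = 2(16.00) = 32.00 g/mol.
M(CO2) = 12.01 + 2(16.00) = 44.01 g/mol.
n(O2) = 28.270 g / 32.00 g/mol = 0.88344 mol.
From the equation the O2:CO2 mole ratio is 5:3, so n(CO2) = 0.88344 × 3/5 = 0.53006 mol.
Mass of CO2 = 0.53006 mol × 44.01 g/mol = 23.328 g.
This is the theoretical yield. Percent yield = 21.34 g / 23.328 g × 100% = 91.478%.

91.48 %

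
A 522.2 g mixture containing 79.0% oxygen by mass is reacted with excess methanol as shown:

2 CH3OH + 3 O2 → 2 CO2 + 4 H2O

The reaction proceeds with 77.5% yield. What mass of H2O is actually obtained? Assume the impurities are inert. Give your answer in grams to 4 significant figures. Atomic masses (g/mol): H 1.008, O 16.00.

Pure O2 available = 522.2 g × 0.790 = 412.54 g.
M(O2) = 2(16.00) = 32.00 g/mol.
M(H2O) = 2(1.008) + 16.00 = 18.016 g/mol.
n(O2) = 412.54 g / 32.00 g/mol = 12.892 mol.
From the equation the O2:H2O mole ratio is 3:4, so n(H2O) = 12.892 × 4/3 = 17.189 mol.
Mass of H2O = 17.189 mol × 18.016 g/mol = 309.68 g.
Actual mass collected = 309.68 g × 0.775 = 240.00 g.

240.0 g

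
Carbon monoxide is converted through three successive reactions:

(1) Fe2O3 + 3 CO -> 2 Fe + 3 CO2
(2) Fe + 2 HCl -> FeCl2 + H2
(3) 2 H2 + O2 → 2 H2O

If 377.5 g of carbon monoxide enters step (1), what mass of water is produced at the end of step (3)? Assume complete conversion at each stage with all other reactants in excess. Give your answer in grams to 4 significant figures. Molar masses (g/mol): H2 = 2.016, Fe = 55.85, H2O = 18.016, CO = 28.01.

161.9 g

n(CO) = 377.5 / 28.01 = 13.477 mol.
Reaction (1): CO→Fe ratio 3:2 ⇒ n(Fe) = 8.9849 mol.
Reaction (2): Fe→H2 ratio 1:1 ⇒ n(H2) = 8.9849 mol.
Reaction (3): H2→H2O ratio 2:2 ⇒ n(H2O) = 8.9849 mol.
Mass of H2O = 8.9849 × 18.016 = 161.87 g.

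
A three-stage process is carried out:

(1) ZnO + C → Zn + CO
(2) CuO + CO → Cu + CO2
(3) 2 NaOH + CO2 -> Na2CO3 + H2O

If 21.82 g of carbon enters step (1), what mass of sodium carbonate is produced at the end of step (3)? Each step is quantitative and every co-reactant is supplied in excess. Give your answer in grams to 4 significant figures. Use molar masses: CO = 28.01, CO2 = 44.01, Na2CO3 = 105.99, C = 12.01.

n(C) = 21.82 / 12.01 = 1.8168 mol.
Reaction (1): C→CO ratio 1:1 ⇒ n(CO) = 1.8168 mol.
Reaction (2): CO→CO2 ratio 1:1 ⇒ n(CO2) = 1.8168 mol.
Reaction (3): CO2→Na2CO3 ratio 1:1 ⇒ n(Na2CO3) = 1.8168 mol.
Mass of Na2CO3 = 1.8168 × 105.99 = 192.56 g.

192.6 g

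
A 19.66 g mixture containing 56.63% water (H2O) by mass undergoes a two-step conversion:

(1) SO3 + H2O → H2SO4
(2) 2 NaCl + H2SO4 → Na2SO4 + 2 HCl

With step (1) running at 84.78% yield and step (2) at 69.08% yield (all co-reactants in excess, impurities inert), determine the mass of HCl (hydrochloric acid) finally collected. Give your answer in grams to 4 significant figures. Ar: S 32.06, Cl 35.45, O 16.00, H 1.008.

Pure H2O = 19.66 × 0.5663 = 11.133 g.
M(H2O) = 2(1.008) + 16.00 = 18.016 g/mol.
M(HCl) = 1.008 + 35.45 = 36.458 g/mol.
n(H2O) = 11.133 / 18.016 = 0.61798 mol.
Step 1 (H2O:H2SO4 = 1:1): theoretical n(H2SO4) = 0.61798 mol; at 84.78% yield, n(H2SO4) = 0.52392 mol.
Step 2 (H2SO4:HCl = 1:2): theoretical n(HCl) = 1.0478 mol, so theoretical mass = 1.0478 × 36.458 = 38.202 g.
At 69.08% yield, actual mass of HCl = 38.202 × 0.6908 = 26.390 g.

26.39 g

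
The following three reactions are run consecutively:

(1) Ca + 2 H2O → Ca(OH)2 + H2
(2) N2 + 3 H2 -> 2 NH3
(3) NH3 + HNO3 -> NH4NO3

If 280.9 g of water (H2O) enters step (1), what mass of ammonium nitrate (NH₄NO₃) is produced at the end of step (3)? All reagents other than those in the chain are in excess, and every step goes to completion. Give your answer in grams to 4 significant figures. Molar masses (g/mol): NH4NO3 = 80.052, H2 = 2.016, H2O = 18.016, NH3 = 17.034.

n(H2O) = 280.9 / 18.016 = 15.592 mol.
Reaction (1): H2O→H2 ratio 2:1 ⇒ n(H2) = 7.7958 mol.
Reaction (2): H2→NH3 ratio 3:2 ⇒ n(NH3) = 5.1972 mol.
Reaction (3): NH3→NH4NO3 ratio 1:1 ⇒ n(NH4NO3) = 5.1972 mol.
Mass of NH4NO3 = 5.1972 × 80.052 = 416.05 g.

416.0 g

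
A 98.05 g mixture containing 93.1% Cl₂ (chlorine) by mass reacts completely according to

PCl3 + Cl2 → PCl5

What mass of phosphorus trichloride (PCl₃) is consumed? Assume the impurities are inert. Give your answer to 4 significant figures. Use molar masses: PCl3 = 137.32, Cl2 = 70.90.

176.8 g

Mass of pure Cl2 = 98.05 g × 0.931 = 91.285 g.
n(Cl2) = 91.285 g / 70.90 g/mol = 1.2875 mol.
From the equation the Cl2:PCl3 mole ratio is 1:1, so n(PCl3) = 1.2875 × 1/1 = 1.2875 mol.
Mass of PCl3 = 1.2875 mol × 137.32 g/mol = 176.80 g.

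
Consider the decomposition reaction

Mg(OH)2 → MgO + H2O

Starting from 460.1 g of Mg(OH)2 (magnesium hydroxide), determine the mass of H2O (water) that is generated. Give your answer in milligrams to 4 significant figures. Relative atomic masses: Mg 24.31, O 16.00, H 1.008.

142100 mg

M(Mg(OH)2) = 24.31 + 2(16.00) + 2(1.008) = 58.326 g/mol.
M(H2O) = 2(1.008) + 16.00 = 18.016 g/mol.
n(Mg(OH)2) = 460.10 g / 58.326 g/mol = 7.8884 mol.
From the equation the Mg(OH)2:H2O mole ratio is 1:1, so n(H2O) = 7.8884 × 1/1 = 7.8884 mol.
Mass of H2O = 7.8884 mol × 18.016 g/mol = 142.12 g.
Converting to mg: 142.12 g = 142100 mg.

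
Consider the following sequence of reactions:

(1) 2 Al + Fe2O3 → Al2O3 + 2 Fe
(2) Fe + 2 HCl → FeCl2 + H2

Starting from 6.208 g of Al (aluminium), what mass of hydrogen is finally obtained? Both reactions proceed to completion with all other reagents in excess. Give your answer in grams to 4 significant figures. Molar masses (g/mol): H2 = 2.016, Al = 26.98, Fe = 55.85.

0.4639 g

n(Al) = 6.2080 / 26.98 = 0.23010 mol.
Step 1 gives a 2:2 ratio of Al to Fe, so n(Fe) = 0.23010 mol.
In step 2 the Fe:H2 ratio is 1:1, so n(H2) = 0.23010 mol.
Mass of H2 = 0.23010 × 2.016 = 0.46387 g.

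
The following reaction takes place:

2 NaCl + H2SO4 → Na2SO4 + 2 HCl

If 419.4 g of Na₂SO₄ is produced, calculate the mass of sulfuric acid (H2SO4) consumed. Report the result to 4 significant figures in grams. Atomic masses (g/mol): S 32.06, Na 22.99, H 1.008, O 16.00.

M(Na2SO4) = 2(22.99) + 32.06 + 4(16.00) = 142.04 g/mol.
M(H2SO4) = 2(1.008) + 32.06 + 4(16.00) = 98.076 g/mol.
n(Na2SO4) = 419.40 g / 142.04 g/mol = 2.9527 mol.
From the equation the Na2SO4:H2SO4 mole ratio is 1:1, so n(H2SO4) = 2.9527 × 1/1 = 2.9527 mol.
Mass of H2SO4 = 2.9527 mol × 98.076 g/mol = 289.59 g.

289.6 g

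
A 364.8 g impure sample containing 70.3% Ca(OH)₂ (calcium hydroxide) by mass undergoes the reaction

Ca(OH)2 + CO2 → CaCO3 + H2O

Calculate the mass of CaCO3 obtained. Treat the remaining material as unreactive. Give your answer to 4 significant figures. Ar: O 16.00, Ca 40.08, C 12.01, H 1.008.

346.4 g

Mass of pure Ca(OH)2 = 364.8 g × 0.703 = 256.45 g.
M(Ca(OH)2) = 40.08 + 2(16.00) + 2(1.008) = 74.096 g/mol.
M(CaCO3) = 40.08 + 12.01 + 3(16.00) = 100.09 g/mol.
n(Ca(OH)2) = 256.45 g / 74.096 g/mol = 3.4611 mol.
From the equation the Ca(OH)2:CaCO3 mole ratio is 1:1, so n(CaCO3) = 3.4611 × 1/1 = 3.4611 mol.
Mass of CaCO3 = 3.4611 mol × 100.09 g/mol = 346.42 g.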